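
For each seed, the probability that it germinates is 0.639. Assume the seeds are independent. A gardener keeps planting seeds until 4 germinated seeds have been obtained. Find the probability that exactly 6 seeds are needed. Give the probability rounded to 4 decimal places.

Y = trial on which the fourth success occurs; negative binomial, r=4, p=0.639.
P(Y=6) = C(5,3) · p^4 · (1−p)^2
= 10 · 0.16673 · 0.13032 = 0.217279

0.2173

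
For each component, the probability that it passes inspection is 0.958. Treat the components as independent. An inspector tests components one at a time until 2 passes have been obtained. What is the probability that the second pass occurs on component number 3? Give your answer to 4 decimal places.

0.0771

Y = trial on which the second success occurs; negative binomial, r=2, p=0.958.
P(Y=3) = C(2,1) · p^2 · (1−p)^1
= 2 · 0.91776 · 0.042 = 0.077092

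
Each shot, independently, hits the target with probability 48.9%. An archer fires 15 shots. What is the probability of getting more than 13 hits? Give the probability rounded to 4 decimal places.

0.0004

X ~ Binomial(15, 0.489); P(X ≥ 14) = Σ C(15,k) p^k (1−p)^(15−k) over k:
  k=14: C(15,14)·0.489^14·0.511^1 = 0.000343
  k=15: C(15,15)·0.489^15·0.511^0 = 0.000022
Total = 0.000364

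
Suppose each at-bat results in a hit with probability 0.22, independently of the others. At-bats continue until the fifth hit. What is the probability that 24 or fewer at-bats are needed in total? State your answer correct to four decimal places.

0.6338

Finishing within 24 at-bats ⇔ at least 5 successes in the first 24. With X ~ Binomial(24, 0.22), P(Y ≤ 24) = 1 − P(X ≤ 4).
  k=0: C(24,0)·0.22^0·0.78^24 = 0.002572
  k=1: C(24,1)·0.22^1·0.78^23 = 0.017410
  k=2: C(24,2)·0.22^2·0.78^22 = 0.056472
  k=3: C(24,3)·0.22^3·0.78^21 = 0.116806
  k=4: C(24,4)·0.22^4·0.78^20 = 0.172963
1 − 0.366224 = 0.633776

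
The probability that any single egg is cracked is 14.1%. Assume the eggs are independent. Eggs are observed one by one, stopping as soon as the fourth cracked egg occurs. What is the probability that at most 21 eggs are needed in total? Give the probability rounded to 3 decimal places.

0.343

Finishing within 21 eggs ⇔ at least 4 successes in the first 21. With X ~ Binomial(21, 0.141), P(Y ≤ 21) = 1 − P(X ≤ 3).
  k=0: C(21,0)·0.141^0·0.859^21 = 0.04110
  k=1: C(21,1)·0.141^1·0.859^20 = 0.14168
  k=2: C(21,2)·0.141^2·0.859^19 = 0.23256
  k=3: C(21,3)·0.141^3·0.859^18 = 0.24176
1 − 0.65710 = 0.34290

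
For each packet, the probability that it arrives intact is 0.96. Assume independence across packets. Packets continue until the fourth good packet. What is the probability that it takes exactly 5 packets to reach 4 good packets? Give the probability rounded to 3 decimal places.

0.136

Y = trial on which the fourth success occurs; negative binomial, r=4, p=0.96.
P(Y=5) = C(4,3) · p^4 · (1−p)^1
= 4 · 0.84935 · 0.04 = 0.13590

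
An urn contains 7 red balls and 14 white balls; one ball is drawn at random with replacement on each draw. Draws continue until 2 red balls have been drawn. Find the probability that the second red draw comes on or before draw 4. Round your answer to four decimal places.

0.4074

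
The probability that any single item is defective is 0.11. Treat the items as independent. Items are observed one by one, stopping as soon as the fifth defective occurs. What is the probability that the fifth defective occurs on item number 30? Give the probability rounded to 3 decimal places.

Y = trial on which the fifth success occurs; negative binomial, r=5, p=0.11.
P(Y=30) = C(29,4) · p^5 · (1−p)^25
= 23751 · 1.6105e-05 · 0.054294 = 0.02077

0.021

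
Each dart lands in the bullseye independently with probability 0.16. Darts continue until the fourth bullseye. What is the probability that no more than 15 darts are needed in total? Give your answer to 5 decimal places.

Finishing within 15 darts ⇔ at least 4 successes in the first 15. With X ~ Binomial(15, 0.16), P(Y ≤ 15) = 1 − P(X ≤ 3).
  k=0: C(15,0)·0.16^0·0.84^15 = 0.0731458
  k=1: C(15,1)·0.16^1·0.84^14 = 0.2089880
  k=2: C(15,2)·0.16^2·0.84^13 = 0.2786506
  k=3: C(15,3)·0.16^3·0.84^12 = 0.2299973
1 − 0.7907817 = 0.2092183

0.20922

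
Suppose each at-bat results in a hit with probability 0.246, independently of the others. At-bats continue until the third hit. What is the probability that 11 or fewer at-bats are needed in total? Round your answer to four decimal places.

Finishing within 11 at-bats ⇔ at least 3 successes in the first 11. With X ~ Binomial(11, 0.246), P(Y ≤ 11) = 1 − P(X ≤ 2).
  k=0: C(11,0)·0.246^0·0.754^11 = 0.044780
  k=1: C(11,1)·0.246^1·0.754^10 = 0.160709
  k=2: C(11,2)·0.246^2·0.754^9 = 0.262165
1 − 0.467655 = 0.532345

0.5323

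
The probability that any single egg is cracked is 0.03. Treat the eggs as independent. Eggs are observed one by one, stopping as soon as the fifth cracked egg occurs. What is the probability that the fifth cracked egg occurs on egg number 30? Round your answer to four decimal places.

0.0003

Y = trial on which the fifth success occurs; negative binomial, r=5, p=0.03.
P(Y=30) = C(29,4) · p^5 · (1−p)^25
= 23751 · 2.43e-08 · 0.46697 = 0.000270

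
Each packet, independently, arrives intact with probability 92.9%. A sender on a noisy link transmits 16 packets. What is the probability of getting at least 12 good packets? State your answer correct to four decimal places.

0.9959

X ~ Binomial(16, 0.929); P(X ≥ 12) = Σ C(16,k) p^k (1−p)^(16−k) over k:
  k=12: C(16,12)·0.929^12·0.071^4 = 0.019111
  k=13: C(16,13)·0.929^13·0.071^3 = 0.076943
  k=14: C(16,14)·0.929^14·0.071^2 = 0.215734
  k=15: C(16,15)·0.929^15·0.071^1 = 0.376369
  k=16: C(16,16)·0.929^16·0.071^0 = 0.307788
Total = 0.995945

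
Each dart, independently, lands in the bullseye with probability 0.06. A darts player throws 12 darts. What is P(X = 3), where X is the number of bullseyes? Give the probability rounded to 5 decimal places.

X ~ Binomial(n=12, p=0.06).
P(X=3) = C(12,3) · p^3 · (1−p)^9
= 220 · 0.000216 · 0.57299 = 0.0272287

0.02723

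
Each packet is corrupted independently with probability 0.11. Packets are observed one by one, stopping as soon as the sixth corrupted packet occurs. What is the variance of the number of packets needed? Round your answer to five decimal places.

441.32231

Y = total packets until the sixth success; negative binomial with r=6, p=0.11.
Var(Y) = r(1−p)/p² = 6·0.89 / 0.11² = 441.3223140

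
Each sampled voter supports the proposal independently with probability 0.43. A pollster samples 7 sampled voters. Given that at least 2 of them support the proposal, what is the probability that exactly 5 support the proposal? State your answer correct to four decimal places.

0.1143

X ~ Binomial(7, 0.43). Want P(X=5 | X≥2) = P(X=5) / P(X≥2).
P(X=5) = C(7,5)·0.43^5·0.57^2 = 0.100302
P(X≥2) = 1 − 0.019549 − 0.103232 = 0.877219
Ratio = 0.100302 / 0.877219 = 0.114341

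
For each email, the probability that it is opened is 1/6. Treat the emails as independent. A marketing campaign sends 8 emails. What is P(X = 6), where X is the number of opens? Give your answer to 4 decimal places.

X ~ Binomial(n=8, p=0.166667).
P(X=6) = C(8,6) · p^6 · (1−p)^2
= 28 · 2.1433e-05 · 0.69444 = 0.000417

0.0004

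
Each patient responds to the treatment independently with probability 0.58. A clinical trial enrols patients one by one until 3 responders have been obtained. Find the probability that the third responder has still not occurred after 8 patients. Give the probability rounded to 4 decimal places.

Needing more than 8 patients ⇔ fewer than 3 successes in the first 8. With X ~ Binomial(8, 0.58), P(Y > 8) = P(X ≤ 2).
  k=0: C(8,0)·0.58^0·0.42^8 = 0.000968
  k=1: C(8,1)·0.58^1·0.42^7 = 0.010697
  k=2: C(8,2)·0.58^2·0.42^6 = 0.051702
P(X ≤ 2) = 0.063368

0.0634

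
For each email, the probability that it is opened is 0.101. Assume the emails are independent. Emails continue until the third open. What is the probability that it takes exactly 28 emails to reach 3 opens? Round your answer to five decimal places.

Y = trial on which the third success occurs; negative binomial, r=3, p=0.101.
P(Y=28) = C(27,2) · p^3 · (1−p)^25
= 351 · 0.0010303 · 0.069822 = 0.0252501

0.02525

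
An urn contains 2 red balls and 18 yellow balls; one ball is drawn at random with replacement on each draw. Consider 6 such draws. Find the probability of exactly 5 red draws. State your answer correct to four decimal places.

0.0001

X ~ Binomial(n=6, p=0.10).
P(X=5) = C(6,5) · p^5 · (1−p)^1
= 6 · 1e-05 · 0.9 = 0.000054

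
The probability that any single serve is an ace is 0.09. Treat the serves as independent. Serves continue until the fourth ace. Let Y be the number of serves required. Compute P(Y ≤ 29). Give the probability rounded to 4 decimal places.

Finishing within 29 serves ⇔ at least 4 successes in the first 29. With X ~ Binomial(29, 0.09), P(Y ≤ 29) = 1 − P(X ≤ 3).
  k=0: C(29,0)·0.09^0·0.91^29 = 0.064893
  k=1: C(29,1)·0.09^1·0.91^28 = 0.186123
  k=2: C(29,2)·0.09^2·0.91^27 = 0.257708
  k=3: C(29,3)·0.09^3·0.91^26 = 0.229389
1 − 0.738113 = 0.261887

0.2619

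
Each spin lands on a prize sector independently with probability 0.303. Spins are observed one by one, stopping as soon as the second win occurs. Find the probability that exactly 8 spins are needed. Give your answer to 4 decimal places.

0.0737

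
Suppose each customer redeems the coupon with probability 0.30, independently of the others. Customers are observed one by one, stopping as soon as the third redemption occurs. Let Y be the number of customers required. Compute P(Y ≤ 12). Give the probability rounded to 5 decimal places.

0.74718

Finishing within 12 customers ⇔ at least 3 successes in the first 12. With X ~ Binomial(12, 0.30), P(Y ≤ 12) = 1 − P(X ≤ 2).
  k=0: C(12,0)·0.30^0·0.70^12 = 0.0138413
  k=1: C(12,1)·0.30^1·0.70^11 = 0.0711838
  k=2: C(12,2)·0.30^2·0.70^10 = 0.1677903
1 − 0.2528153 = 0.7471847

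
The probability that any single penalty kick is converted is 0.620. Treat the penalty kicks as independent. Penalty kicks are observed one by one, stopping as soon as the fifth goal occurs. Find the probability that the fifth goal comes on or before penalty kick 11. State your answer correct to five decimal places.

Finishing within 11 penalty kicks ⇔ at least 5 successes in the first 11. With X ~ Binomial(11, 0.62), P(Y ≤ 11) = 1 − P(X ≤ 4).
  k=0: C(11,0)·0.62^0·0.38^11 = 0.0000239
  k=1: C(11,1)·0.62^1·0.38^10 = 0.0004282
  k=2: C(11,2)·0.62^2·0.38^9 = 0.0034930
  k=3: C(11,3)·0.62^3·0.38^8 = 0.0170973
  k=4: C(11,4)·0.62^4·0.38^7 = 0.0557912
1 − 0.0768336 = 0.9231664

0.92317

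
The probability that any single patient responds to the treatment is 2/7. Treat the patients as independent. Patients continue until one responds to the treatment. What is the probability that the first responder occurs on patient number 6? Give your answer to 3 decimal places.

0.053

Geometric (trials to first success), p = 0.285714.
P(Y = 6) = (1−p)^5 · p = 0.18593 · 0.285714 = 0.05312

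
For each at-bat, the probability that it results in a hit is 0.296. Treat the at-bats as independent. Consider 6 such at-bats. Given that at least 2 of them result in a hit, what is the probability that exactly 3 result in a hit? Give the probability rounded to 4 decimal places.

0.3169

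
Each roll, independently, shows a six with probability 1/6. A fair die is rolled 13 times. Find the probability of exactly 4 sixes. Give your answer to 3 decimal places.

0.107

X ~ Binomial(n=13, p=0.166667).
P(X=4) = C(13,4) · p^4 · (1−p)^9
= 715 · 0.0007716 · 0.19381 = 0.10692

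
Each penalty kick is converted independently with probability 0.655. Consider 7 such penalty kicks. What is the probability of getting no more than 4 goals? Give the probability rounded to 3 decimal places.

X ~ Binomial(7, 0.655); P(X ≤ 4) = Σ C(7,k) p^k (1−p)^(7−k) over k:
  k=0: C(7,0)·0.655^0·0.345^7 = 0.00058
  k=1: C(7,1)·0.655^1·0.345^6 = 0.00773
  k=2: C(7,2)·0.655^2·0.345^5 = 0.04403
  k=3: C(7,3)·0.655^3·0.345^4 = 0.13934
  k=4: C(7,4)·0.655^4·0.345^3 = 0.26454
Total = 0.45623

0.456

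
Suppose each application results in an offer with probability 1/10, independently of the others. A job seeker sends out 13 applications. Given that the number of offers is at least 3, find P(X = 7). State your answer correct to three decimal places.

X ~ Binomial(13, 0.10). Want P(X=7 | X≥3) = P(X=7) / P(X≥3).
P(X=7) = C(13,7)·0.10^7·0.90^6 = 0.00009
P(X≥3) = 1 − 0.25419 − 0.36716 − 0.24477 = 0.13388
Ratio = 0.00009 / 0.13388 = 0.00068

0.001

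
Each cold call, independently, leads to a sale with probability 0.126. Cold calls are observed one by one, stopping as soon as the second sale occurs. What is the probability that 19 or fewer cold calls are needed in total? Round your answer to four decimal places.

0.7106

Finishing within 19 cold calls ⇔ at least 2 successes in the first 19. With X ~ Binomial(19, 0.126), P(Y ≤ 19) = 1 − P(X ≤ 1).
  k=0: C(19,0)·0.126^0·0.874^19 = 0.077396
  k=1: C(19,1)·0.126^1·0.874^18 = 0.211997
1 − 0.289393 = 0.710607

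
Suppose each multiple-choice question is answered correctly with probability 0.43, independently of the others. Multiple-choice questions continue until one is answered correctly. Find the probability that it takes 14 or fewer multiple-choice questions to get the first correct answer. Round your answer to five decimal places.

Y = number of multiple-choice questions to the first success; geometric, p = 0.43.
P(Y ≤ 14) = 1 − (1−p)^14 = 1 − 0.0003822 = 0.9996178

0.99962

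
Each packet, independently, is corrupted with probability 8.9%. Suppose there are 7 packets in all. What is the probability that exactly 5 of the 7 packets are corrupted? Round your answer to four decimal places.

0.0001

X ~ Binomial(n=7, p=0.089).
P(X=5) = C(7,5) · p^5 · (1−p)^2
= 21 · 5.5841e-06 · 0.82992 = 0.000097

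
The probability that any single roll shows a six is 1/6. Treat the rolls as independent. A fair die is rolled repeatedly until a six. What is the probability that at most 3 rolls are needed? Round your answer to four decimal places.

0.4213

Y = number of rolls to the first success; geometric, p = 0.166667.
P(Y ≤ 3) = 1 − (1−p)^3 = 1 − 0.578704 = 0.421296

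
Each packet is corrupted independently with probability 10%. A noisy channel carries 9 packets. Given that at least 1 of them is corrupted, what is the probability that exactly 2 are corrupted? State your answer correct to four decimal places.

X ~ Binomial(9, 0.10). Want P(X=2 | X≥1) = P(X=2) / P(X≥1).
P(X=2) = C(9,2)·0.10^2·0.90^7 = 0.172187
P(X≥1) = 1 − 0.387420 = 0.612580
Ratio = 0.172187 / 0.612580 = 0.281085

0.2811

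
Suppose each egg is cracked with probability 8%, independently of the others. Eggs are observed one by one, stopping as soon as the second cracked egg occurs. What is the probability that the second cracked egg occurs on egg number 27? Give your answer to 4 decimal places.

0.0207

Y = trial on which the second success occurs; negative binomial, r=2, p=0.08.
P(Y=27) = C(26,1) · p^2 · (1−p)^25
= 26 · 0.0064 · 0.12436 = 0.020694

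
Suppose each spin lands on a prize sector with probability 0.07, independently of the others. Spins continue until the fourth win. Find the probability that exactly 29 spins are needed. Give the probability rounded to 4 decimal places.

Y = trial on which the fourth success occurs; negative binomial, r=4, p=0.07.
P(Y=29) = C(28,3) · p^4 · (1−p)^25
= 3276 · 2.401e-05 · 0.16296 = 0.012818

0.0128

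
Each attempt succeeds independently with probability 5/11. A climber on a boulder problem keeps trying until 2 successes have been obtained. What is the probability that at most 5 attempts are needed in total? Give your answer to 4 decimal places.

0.7505

Finishing within 5 attempts ⇔ at least 2 successes in the first 5. With X ~ Binomial(5, 0.454545), P(Y ≤ 5) = 1 − P(X ≤ 1).
  k=0: C(5,0)·0.454545^0·0.545455^5 = 0.048283
  k=1: C(5,1)·0.454545^1·0.545455^4 = 0.201179
1 − 0.249461 = 0.750539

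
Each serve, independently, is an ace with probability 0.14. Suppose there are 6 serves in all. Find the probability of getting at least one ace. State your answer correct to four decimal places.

P(at least one) = 1 − P(none) = 1 − (1 − 0.14)^6
= 1 − 0.404567 = 0.595433

0.5954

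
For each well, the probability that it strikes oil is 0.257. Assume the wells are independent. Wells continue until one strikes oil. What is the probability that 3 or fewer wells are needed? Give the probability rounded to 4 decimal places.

Y = number of wells to the first success; geometric, p = 0.257.
P(Y ≤ 3) = 1 − (1−p)^3 = 1 − 0.410172 = 0.589828

0.5898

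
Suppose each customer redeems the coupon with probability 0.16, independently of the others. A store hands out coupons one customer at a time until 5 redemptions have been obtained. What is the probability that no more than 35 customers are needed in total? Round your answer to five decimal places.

Finishing within 35 customers ⇔ at least 5 successes in the first 35. With X ~ Binomial(35, 0.16), P(Y ≤ 35) = 1 − P(X ≤ 4).
  k=0: C(35,0)·0.16^0·0.84^35 = 0.0022376
  k=1: C(35,1)·0.16^1·0.84^34 = 0.0149171
  k=2: C(35,2)·0.16^2·0.84^33 = 0.0483029
  k=3: C(35,3)·0.16^3·0.84^32 = 0.1012061
  k=4: C(35,4)·0.16^4·0.84^31 = 0.1542188
1 − 0.3208825 = 0.6791175

0.67912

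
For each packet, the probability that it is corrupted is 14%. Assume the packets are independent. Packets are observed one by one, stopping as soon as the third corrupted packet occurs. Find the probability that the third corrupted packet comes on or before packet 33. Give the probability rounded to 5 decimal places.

0.85961

Finishing within 33 packets ⇔ at least 3 successes in the first 33. With X ~ Binomial(33, 0.14), P(Y ≤ 33) = 1 − P(X ≤ 2).
  k=0: C(33,0)·0.14^0·0.86^33 = 0.0068936
  k=1: C(33,1)·0.14^1·0.86^32 = 0.0370333
  k=2: C(33,2)·0.14^2·0.86^31 = 0.0964588
1 − 0.1403858 = 0.8596142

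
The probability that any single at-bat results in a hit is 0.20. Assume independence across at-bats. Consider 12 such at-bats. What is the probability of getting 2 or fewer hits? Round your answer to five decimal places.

0.55835

X ~ Binomial(12, 0.20); P(X ≤ 2) = Σ C(12,k) p^k (1−p)^(12−k) over k:
  k=0: C(12,0)·0.20^0·0.80^12 = 0.0687195
  k=1: C(12,1)·0.20^1·0.80^11 = 0.2061584
  k=2: C(12,2)·0.20^2·0.80^10 = 0.2834678
Total = 0.5583457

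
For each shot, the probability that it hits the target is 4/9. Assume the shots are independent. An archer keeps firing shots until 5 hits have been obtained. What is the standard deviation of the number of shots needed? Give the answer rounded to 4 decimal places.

Y = total shots until the fifth success; negative binomial with r=5, p=0.444444.
SD(Y) = √[r(1−p)/p²] = √(14.062500) = 3.750000

3.7500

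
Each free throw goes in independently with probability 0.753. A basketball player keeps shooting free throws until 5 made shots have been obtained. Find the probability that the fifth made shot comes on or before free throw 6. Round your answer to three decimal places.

0.541

Finishing within 6 free throws ⇔ at least 5 successes in the first 6. With X ~ Binomial(6, 0.753), P(Y ≤ 6) = 1 − P(X ≤ 4).
  k=0: C(6,0)·0.753^0·0.247^6 = 0.00023
  k=1: C(6,1)·0.753^1·0.247^5 = 0.00415
  k=2: C(6,2)·0.753^2·0.247^4 = 0.03166
  k=3: C(6,3)·0.753^3·0.247^3 = 0.12868
  k=4: C(6,4)·0.753^4·0.247^2 = 0.29422
1 − 0.45893 = 0.54107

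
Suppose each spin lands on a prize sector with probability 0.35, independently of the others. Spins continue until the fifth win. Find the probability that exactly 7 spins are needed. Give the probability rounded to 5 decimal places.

0.03329

Y = trial on which the fifth success occurs; negative binomial, r=5, p=0.35.
P(Y=7) = C(6,4) · p^5 · (1−p)^2
= 15 · 0.0052522 · 0.4225 = 0.0332857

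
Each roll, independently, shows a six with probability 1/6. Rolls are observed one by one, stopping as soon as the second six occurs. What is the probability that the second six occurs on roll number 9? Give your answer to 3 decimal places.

0.062

Y = trial on which the second success occurs; negative binomial, r=2, p=0.166667.
P(Y=9) = C(8,1) · p^2 · (1−p)^7
= 8 · 0.027778 · 0.27908 = 0.06202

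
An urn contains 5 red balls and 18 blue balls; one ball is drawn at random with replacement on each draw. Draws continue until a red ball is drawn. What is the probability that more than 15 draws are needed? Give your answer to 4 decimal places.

Y = number of draws to the first success; geometric, p = 0.217391.
P(Y > 15) = P(first 15 all fail) = (1−p)^15 = 0.025303

0.0253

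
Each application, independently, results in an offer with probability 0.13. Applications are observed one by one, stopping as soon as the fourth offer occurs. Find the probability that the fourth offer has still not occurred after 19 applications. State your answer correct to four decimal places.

0.7725

Needing more than 19 applications ⇔ fewer than 4 successes in the first 19. With X ~ Binomial(19, 0.13), P(Y > 19) = P(X ≤ 3).
  k=0: C(19,0)·0.13^0·0.87^19 = 0.070936
  k=1: C(19,1)·0.13^1·0.87^18 = 0.201393
  k=2: C(19,2)·0.13^2·0.87^17 = 0.270838
  k=3: C(19,3)·0.13^3·0.87^16 = 0.229331
P(X ≤ 3) = 0.772497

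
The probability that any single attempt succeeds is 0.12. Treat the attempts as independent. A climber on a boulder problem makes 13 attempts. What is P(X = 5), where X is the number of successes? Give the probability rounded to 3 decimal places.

0.012

X ~ Binomial(n=13, p=0.12).
P(X=5) = C(13,5) · p^5 · (1−p)^8
= 1287 · 2.4883e-05 · 0.35963 = 0.01152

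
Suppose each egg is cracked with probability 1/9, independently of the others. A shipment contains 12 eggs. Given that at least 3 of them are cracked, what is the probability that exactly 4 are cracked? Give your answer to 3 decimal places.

X ~ Binomial(12, 0.111111). Want P(X=4 | X≥3) = P(X=4) / P(X≥3).
P(X=4) = C(12,4)·0.111111^4·0.888889^8 = 0.02940
P(X≥3) = 1 − 0.24332 − 0.36497 − 0.25092 = 0.14079
Ratio = 0.02940 / 0.14079 = 0.20885

0.209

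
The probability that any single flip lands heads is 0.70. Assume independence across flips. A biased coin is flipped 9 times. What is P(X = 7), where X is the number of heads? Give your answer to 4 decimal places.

X ~ Binomial(n=9, p=0.70).
P(X=7) = C(9,7) · p^7 · (1−p)^2
= 36 · 0.082354 · 0.09 = 0.266828

0.2668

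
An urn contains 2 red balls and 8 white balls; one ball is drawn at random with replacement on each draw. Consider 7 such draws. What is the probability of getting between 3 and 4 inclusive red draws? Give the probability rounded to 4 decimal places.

0.1434

X ~ Binomial(7, 0.20); P(3 ≤ X ≤ 4) = Σ C(7,k) p^k (1−p)^(7−k) over k:
  k=3: C(7,3)·0.20^3·0.80^4 = 0.114688
  k=4: C(7,4)·0.20^4·0.80^3 = 0.028672
Total = 0.143360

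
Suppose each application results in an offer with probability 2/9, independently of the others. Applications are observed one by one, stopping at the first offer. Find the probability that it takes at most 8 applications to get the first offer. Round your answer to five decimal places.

Y = number of applications to the first success; geometric, p = 0.222222.
P(Y ≤ 8) = 1 − (1−p)^8 = 1 − 0.1339196 = 0.8660804

0.86608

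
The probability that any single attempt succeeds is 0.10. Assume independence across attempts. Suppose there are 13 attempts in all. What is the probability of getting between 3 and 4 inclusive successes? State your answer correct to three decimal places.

X ~ Binomial(13, 0.10); P(3 ≤ X ≤ 4) = Σ C(13,k) p^k (1−p)^(13−k) over k:
  k=3: C(13,3)·0.10^3·0.90^10 = 0.09972
  k=4: C(13,4)·0.10^4·0.90^9 = 0.02770
Total = 0.12742

0.127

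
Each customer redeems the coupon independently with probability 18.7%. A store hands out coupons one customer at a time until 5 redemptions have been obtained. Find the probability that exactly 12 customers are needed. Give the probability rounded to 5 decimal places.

Y = trial on which the fifth success occurs; negative binomial, r=5, p=0.187.
P(Y=12) = C(11,4) · p^5 · (1−p)^7
= 330 · 0.00022867 · 0.23477 = 0.0177156

0.01772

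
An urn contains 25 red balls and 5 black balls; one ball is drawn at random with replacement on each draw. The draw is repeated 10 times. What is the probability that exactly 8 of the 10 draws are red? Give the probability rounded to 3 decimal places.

0.291

X ~ Binomial(n=10, p=0.833333).
P(X=8) = C(10,8) · p^8 · (1−p)^2
= 45 · 0.23257 · 0.027778 = 0.29071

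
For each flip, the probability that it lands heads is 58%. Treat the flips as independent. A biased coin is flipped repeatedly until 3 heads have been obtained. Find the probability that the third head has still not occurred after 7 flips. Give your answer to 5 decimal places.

0.11692

Needing more than 7 flips ⇔ fewer than 3 successes in the first 7. With X ~ Binomial(7, 0.58), P(Y > 7) = P(X ≤ 2).
  k=0: C(7,0)·0.58^0·0.42^7 = 0.0023054
  k=1: C(7,1)·0.58^1·0.42^6 = 0.0222855
  k=2: C(7,2)·0.58^2·0.42^5 = 0.0923255
P(X ≤ 2) = 0.1169164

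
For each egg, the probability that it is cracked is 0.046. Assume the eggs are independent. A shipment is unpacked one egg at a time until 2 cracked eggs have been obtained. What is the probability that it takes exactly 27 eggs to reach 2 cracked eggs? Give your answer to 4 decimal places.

0.0170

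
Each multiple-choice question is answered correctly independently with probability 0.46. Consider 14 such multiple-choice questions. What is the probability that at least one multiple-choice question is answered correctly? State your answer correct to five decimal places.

0.99982

P(at least one) = 1 − P(none) = 1 − (1 − 0.46)^14
= 1 − 0.0001793 = 0.9998207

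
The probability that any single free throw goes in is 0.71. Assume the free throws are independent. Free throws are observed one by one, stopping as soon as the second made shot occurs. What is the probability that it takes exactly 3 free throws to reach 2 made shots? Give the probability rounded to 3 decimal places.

Y = trial on which the second success occurs; negative binomial, r=2, p=0.71.
P(Y=3) = C(2,1) · p^2 · (1−p)^1
= 2 · 0.5041 · 0.29 = 0.29238

0.292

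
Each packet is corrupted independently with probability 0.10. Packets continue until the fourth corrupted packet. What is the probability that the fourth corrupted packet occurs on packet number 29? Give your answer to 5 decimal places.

Y = trial on which the fourth success occurs; negative binomial, r=4, p=0.10.
P(Y=29) = C(28,3) · p^4 · (1−p)^25
= 3276 · 0.0001 · 0.07179 = 0.0235183

0.02352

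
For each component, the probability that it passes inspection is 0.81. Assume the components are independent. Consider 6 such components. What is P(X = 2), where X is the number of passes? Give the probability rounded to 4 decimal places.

0.0128

X ~ Binomial(n=6, p=0.81).
P(X=2) = C(6,2) · p^2 · (1−p)^4
= 15 · 0.6561 · 0.0013032 = 0.012826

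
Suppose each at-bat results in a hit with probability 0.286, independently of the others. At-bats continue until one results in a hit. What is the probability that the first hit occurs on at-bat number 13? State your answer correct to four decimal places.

Geometric (trials to first success), p = 0.286.
P(Y = 13) = (1−p)^12 · p = 0.017554 · 0.286 = 0.005020

0.0050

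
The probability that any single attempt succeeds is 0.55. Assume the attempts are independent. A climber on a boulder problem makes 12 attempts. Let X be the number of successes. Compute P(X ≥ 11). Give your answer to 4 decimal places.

0.0083

X ~ Binomial(12, 0.55); P(X ≥ 11) = Σ C(12,k) p^k (1−p)^(12−k) over k:
  k=11: C(12,11)·0.55^11·0.45^1 = 0.007523
  k=12: C(12,12)·0.55^12·0.45^0 = 0.000766
Total = 0.008289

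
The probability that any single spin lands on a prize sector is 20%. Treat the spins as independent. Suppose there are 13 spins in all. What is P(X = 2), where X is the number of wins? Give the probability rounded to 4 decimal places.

X ~ Binomial(n=13, p=0.20).
P(X=2) = C(13,2) · p^2 · (1−p)^11
= 78 · 0.04 · 0.085899 = 0.268006

0.2680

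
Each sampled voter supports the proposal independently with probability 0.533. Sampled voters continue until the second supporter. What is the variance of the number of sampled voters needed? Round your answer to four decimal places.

3.2877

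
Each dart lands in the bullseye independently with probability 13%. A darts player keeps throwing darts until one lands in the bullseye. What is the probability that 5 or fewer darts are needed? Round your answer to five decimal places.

0.50158

Y = number of darts to the first success; geometric, p = 0.13.
P(Y ≤ 5) = 1 − (1−p)^5 = 1 − 0.4984209 = 0.5015791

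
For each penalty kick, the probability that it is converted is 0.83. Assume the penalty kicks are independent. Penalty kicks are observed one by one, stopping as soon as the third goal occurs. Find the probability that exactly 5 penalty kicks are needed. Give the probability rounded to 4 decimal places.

0.0991

Y = trial on which the third success occurs; negative binomial, r=3, p=0.83.
P(Y=5) = C(4,2) · p^3 · (1−p)^2
= 6 · 0.57179 · 0.0289 = 0.099148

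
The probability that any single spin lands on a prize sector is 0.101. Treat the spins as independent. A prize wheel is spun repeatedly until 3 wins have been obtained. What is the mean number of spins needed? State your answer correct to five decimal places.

29.70297

Y = total spins until the third success; negative binomial with r=3, p=0.101.
E[Y] = r / p = 3 / 0.101 = 29.7029703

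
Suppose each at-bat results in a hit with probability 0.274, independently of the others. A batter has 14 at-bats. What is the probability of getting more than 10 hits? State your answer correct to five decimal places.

0.00010

X ~ Binomial(14, 0.274); P(X ≥ 11) = Σ C(14,k) p^k (1−p)^(14−k) over k:
  k=11: C(14,11)·0.274^11·0.726^3 = 0.0000910
  k=12: C(14,12)·0.274^12·0.726^2 = 0.0000086
  k=13: C(14,13)·0.274^13·0.726^1 = 0.0000005
  k=14: C(14,14)·0.274^14·0.726^0 = 0.0000000
Total = 0.0001001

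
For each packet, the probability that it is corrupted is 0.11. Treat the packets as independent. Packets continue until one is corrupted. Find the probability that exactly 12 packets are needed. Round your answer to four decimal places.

Geometric (trials to first success), p = 0.11.
P(Y = 12) = (1−p)^11 · p = 0.27752 · 0.11 = 0.030527

0.0305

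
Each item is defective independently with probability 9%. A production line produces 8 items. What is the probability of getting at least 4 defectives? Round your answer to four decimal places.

0.0034

X ~ Binomial(8, 0.09); P(X ≥ 4) = Σ C(8,k) p^k (1−p)^(8−k) over k:
  k=4: C(8,4)·0.09^4·0.91^4 = 0.003149
  k=5: C(8,5)·0.09^5·0.91^3 = 0.000249
  k=6: C(8,6)·0.09^6·0.91^2 = 0.000012
  k=7: C(8,7)·0.09^7·0.91^1 = 0.000000
  k=8: C(8,8)·0.09^8·0.91^0 = 0.000000
Total = 0.003411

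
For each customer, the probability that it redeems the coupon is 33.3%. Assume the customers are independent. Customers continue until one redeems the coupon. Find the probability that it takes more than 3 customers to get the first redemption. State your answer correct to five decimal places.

Y = number of customers to the first success; geometric, p = 0.333.
P(Y > 3) = P(first 3 all fail) = (1−p)^3 = 0.2967410

0.29674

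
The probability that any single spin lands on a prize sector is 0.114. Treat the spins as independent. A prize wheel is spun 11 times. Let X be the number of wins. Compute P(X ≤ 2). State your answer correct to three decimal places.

0.878

X ~ Binomial(11, 0.114); P(X ≤ 2) = Σ C(11,k) p^k (1−p)^(11−k) over k:
  k=0: C(11,0)·0.114^0·0.886^11 = 0.26410
  k=1: C(11,1)·0.114^1·0.886^10 = 0.37380
  k=2: C(11,2)·0.114^2·0.886^9 = 0.24048
Total = 0.87838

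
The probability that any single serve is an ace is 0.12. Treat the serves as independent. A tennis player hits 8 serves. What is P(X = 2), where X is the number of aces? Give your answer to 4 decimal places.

0.1872

X ~ Binomial(n=8, p=0.12).
P(X=2) = C(8,2) · p^2 · (1−p)^6
= 28 · 0.0144 · 0.4644 = 0.187248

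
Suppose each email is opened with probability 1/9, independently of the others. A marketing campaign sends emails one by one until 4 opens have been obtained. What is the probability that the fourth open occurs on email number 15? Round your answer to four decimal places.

Y = trial on which the fourth success occurs; negative binomial, r=4, p=0.111111.
P(Y=15) = C(14,3) · p^4 · (1−p)^11
= 364 · 0.00015242 · 0.27373 = 0.015186

0.0152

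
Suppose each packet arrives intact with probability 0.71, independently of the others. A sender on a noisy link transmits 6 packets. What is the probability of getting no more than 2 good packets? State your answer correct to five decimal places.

0.06281

X ~ Binomial(6, 0.71); P(X ≤ 2) = Σ C(6,k) p^k (1−p)^(6−k) over k:
  k=0: C(6,0)·0.71^0·0.29^6 = 0.0005948
  k=1: C(6,1)·0.71^1·0.29^5 = 0.0087377
  k=2: C(6,2)·0.71^2·0.29^4 = 0.0534811
Total = 0.0628136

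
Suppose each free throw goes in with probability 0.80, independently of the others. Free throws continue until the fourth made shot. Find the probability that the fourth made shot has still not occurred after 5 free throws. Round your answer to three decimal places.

0.263

Needing more than 5 free throws ⇔ fewer than 4 successes in the first 5. With X ~ Binomial(5, 0.80), P(Y > 5) = P(X ≤ 3).
  k=0: C(5,0)·0.80^0·0.20^5 = 0.00032
  k=1: C(5,1)·0.80^1·0.20^4 = 0.00640
  k=2: C(5,2)·0.80^2·0.20^3 = 0.05120
  k=3: C(5,3)·0.80^3·0.20^2 = 0.20480
P(X ≤ 3) = 0.26272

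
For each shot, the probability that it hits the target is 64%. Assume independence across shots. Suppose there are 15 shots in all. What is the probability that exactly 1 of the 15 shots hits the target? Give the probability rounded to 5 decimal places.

X ~ Binomial(n=15, p=0.64).
P(X=1) = C(15,1) · p^1 · (1−p)^14
= 15 · 0.64 · 6.1409e-07 = 0.0000059

0.00001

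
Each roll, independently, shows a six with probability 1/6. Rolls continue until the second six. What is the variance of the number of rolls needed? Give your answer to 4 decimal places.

60.0000

Y = total rolls until the second success; negative binomial with r=2, p=0.166667.
Var(Y) = r(1−p)/p² = 2·0.833333 / 0.166667² = 60.000000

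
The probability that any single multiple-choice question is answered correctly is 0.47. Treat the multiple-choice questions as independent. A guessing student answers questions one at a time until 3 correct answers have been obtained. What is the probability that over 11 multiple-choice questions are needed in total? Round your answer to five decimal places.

Needing more than 11 multiple-choice questions ⇔ fewer than 3 successes in the first 11. With X ~ Binomial(11, 0.47), P(Y > 11) = P(X ≤ 2).
  k=0: C(11,0)·0.47^0·0.53^11 = 0.0009269
  k=1: C(11,1)·0.47^1·0.53^10 = 0.0090417
  k=2: C(11,2)·0.47^2·0.53^9 = 0.0400905
P(X ≤ 2) = 0.0500591

0.05006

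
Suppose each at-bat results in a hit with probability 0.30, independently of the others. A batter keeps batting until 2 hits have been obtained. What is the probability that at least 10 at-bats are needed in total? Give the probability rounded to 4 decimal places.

Needing more than 9 at-bats ⇔ fewer than 2 successes in the first 9. With X ~ Binomial(9, 0.30), P(Y > 9) = P(X ≤ 1).
  k=0: C(9,0)·0.30^0·0.70^9 = 0.040354
  k=1: C(9,1)·0.30^1·0.70^8 = 0.155650
P(X ≤ 1) = 0.196003

0.1960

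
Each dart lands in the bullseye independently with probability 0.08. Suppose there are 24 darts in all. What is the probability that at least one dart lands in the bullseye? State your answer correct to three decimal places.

P(at least one) = 1 − P(none) = 1 − (1 − 0.08)^24
= 1 − 0.13518 = 0.86482

0.865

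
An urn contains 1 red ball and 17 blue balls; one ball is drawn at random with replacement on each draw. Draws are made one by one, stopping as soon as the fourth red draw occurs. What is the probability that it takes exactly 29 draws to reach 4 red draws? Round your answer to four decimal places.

0.0075

Y = trial on which the fourth success occurs; negative binomial, r=4, p=0.055556.
P(Y=29) = C(28,3) · p^4 · (1−p)^25
= 3276 · 9.526e-06 · 0.23956 = 0.007476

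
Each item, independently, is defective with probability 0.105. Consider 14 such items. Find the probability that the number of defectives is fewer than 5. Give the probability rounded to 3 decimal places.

0.989

X ~ Binomial(14, 0.105); P(X ≤ 4) = Σ C(14,k) p^k (1−p)^(14−k) over k:
  k=0: C(14,0)·0.105^0·0.895^14 = 0.21160
  k=1: C(14,1)·0.105^1·0.895^13 = 0.34755
  k=2: C(14,2)·0.105^2·0.895^12 = 0.26503
  k=3: C(14,3)·0.105^3·0.895^11 = 0.12437
  k=4: C(14,4)·0.105^4·0.895^10 = 0.04013
Total = 0.98868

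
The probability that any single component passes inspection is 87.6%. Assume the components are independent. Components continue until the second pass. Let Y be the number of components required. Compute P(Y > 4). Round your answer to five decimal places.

Needing more than 4 components ⇔ fewer than 2 successes in the first 4. With X ~ Binomial(4, 0.876), P(Y > 4) = P(X ≤ 1).
  k=0: C(4,0)·0.876^0·0.124^4 = 0.0002364
  k=1: C(4,1)·0.876^1·0.124^3 = 0.0066808
P(X ≤ 1) = 0.0069172

0.00692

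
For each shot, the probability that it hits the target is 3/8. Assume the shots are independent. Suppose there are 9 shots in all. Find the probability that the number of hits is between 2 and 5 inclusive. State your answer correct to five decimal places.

X ~ Binomial(9, 0.375); P(2 ≤ X ≤ 5) = Σ C(9,k) p^k (1−p)^(9−k) over k:
  k=2: C(9,2)·0.375^2·0.625^7 = 0.1885928
  k=3: C(9,3)·0.375^3·0.625^6 = 0.2640299
  k=4: C(9,4)·0.375^4·0.625^5 = 0.2376270
  k=5: C(9,5)·0.375^5·0.625^4 = 0.1425762
Total = 0.8328259

0.83283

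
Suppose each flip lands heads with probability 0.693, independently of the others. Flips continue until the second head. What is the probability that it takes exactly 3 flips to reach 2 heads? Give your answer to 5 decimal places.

Y = trial on which the second success occurs; negative binomial, r=2, p=0.693.
P(Y=3) = C(2,1) · p^2 · (1−p)^1
= 2 · 0.48025 · 0.307 = 0.2948729

0.29487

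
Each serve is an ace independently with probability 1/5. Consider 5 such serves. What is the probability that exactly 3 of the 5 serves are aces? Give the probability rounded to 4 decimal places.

X ~ Binomial(n=5, p=0.20).
P(X=3) = C(5,3) · p^3 · (1−p)^2
= 10 · 0.008 · 0.64 = 0.051200

0.0512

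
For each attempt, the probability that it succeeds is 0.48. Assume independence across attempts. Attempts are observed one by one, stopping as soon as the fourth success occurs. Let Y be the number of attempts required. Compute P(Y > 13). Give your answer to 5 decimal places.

Needing more than 13 attempts ⇔ fewer than 4 successes in the first 13. With X ~ Binomial(13, 0.48), P(Y > 13) = P(X ≤ 3).
  k=0: C(13,0)·0.48^0·0.52^13 = 0.0002033
  k=1: C(13,1)·0.48^1·0.52^12 = 0.0024391
  k=2: C(13,2)·0.48^2·0.52^11 = 0.0135087
  k=3: C(13,3)·0.48^3·0.52^10 = 0.0457218
P(X ≤ 3) = 0.0618728

0.06187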